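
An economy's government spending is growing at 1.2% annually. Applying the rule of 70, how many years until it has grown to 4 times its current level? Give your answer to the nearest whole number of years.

At 1.2% it doubles every 70/1.2 ≈ 58.33 years.
4× is 2 doublings, so 2 × 58.33 ≈ 117 years.

roughly 117 years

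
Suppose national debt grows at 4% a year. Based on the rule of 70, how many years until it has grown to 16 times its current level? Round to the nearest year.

Doubling time ≈ 70/4 = 17.50 years.
Getting to 16× needs 4 doublings: 4 × 17.50 ≈ 70 years.

around 70 years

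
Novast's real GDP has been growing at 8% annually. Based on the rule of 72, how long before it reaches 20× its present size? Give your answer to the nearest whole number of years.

39 years

One doubling takes 72/8 = 9.00 years.
20× is log₂ 20 ≈ 4.32 doublings, so ≈ 4.32 × 9.00 = 39 years.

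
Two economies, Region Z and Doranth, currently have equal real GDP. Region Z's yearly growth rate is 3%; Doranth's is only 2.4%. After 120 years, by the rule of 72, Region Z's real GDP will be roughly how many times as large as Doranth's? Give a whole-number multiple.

Region Z pulls ahead at 0.6 pp per year, so the ratio doubles every 72/0.6 ≈ 120.00 years.
In 120 years that's 1.00 doublings: 2^1.00 ≈ 2.

≈ 2 times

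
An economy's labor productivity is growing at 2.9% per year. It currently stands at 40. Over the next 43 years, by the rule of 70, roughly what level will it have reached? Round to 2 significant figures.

Doubling time ≈ 70/2.9 = 24.14 years.
43 years is 43/24.14 ≈ 1.78 doublings, a factor of 2^1.78 ≈ 3.43.
40 × 3.43 ≈ 140.

140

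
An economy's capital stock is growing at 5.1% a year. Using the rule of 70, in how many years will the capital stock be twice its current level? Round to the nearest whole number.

about 14 years

70/5.1 ≈ 13.73, so it doubles roughly every 14 years.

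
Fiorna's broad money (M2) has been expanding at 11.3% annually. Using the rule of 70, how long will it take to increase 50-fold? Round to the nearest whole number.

One doubling takes 70/11.3 = 6.19 years.
50× is log₂ 50 ≈ 5.64 doublings, so ≈ 5.64 × 6.19 = 35 years.

around 35 years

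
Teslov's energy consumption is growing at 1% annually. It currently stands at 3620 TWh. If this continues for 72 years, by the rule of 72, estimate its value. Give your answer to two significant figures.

It doubles every 72/1 ≈ 72.00 years, so 72 years is 1.00 doublings.
2^1.00 ≈ 2.00; 3620 × 2.00 ≈ 7200 TWh.

about 7200 TWh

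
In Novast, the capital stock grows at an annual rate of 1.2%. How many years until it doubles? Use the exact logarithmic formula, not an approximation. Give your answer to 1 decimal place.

t = ln(2) / ln(1 + 0.012) = 0.6931 / 0.011929 ≈ 58.10.

58.1 years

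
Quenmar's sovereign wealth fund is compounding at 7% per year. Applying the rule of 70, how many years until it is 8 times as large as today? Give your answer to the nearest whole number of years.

around 30 years

One doubling takes 70/7 = 10.00 years.
8 = 2^3, so 3 doublings → 30 years.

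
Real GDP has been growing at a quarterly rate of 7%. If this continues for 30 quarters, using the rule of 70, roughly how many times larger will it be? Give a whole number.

At 7% one doubling takes ≈ 10.00 quarters; 30 quarters is 3 of them, so ×8.

≈ 8 times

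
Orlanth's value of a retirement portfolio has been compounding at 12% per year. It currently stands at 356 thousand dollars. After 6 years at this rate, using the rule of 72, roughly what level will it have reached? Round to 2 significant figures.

It doubles every 72/12 ≈ 6.00 years, so 6 years is 1.00 doublings.
2^1.00 ≈ 2.00; 356 × 2.00 ≈ 710 thousand dollars.

roughly 710 thousand dollars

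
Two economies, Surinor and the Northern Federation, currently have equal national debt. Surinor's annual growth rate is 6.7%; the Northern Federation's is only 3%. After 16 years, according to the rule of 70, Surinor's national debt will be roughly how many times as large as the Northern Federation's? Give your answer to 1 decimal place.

about 1.8 times

Surinor pulls ahead at 3.7 pp per year, so the ratio doubles every 70/3.7 ≈ 18.92 years.
In 16 years that's 0.85 doublings: 2^0.85 ≈ 1.8.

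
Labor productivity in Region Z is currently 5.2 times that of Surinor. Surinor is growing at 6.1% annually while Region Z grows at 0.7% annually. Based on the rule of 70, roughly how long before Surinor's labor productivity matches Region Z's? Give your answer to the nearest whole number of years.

31 years

Surinor gains on Region Z at 6.1% − 0.7% = 5.4 points a year.
At that relative rate the gap halves every 70/5.4 ≈ 12.96 years.
A 5.2 times gap takes log₂(5.2) ≈ 2.38 halvings to close: 2.38 × 12.96 ≈ 31 years.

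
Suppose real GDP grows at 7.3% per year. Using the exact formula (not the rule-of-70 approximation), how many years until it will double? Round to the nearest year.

10 years

t = ln(2) / ln(1 + 0.073) = 0.6931 / 0.070458 ≈ 9.84.
≈ 10 years.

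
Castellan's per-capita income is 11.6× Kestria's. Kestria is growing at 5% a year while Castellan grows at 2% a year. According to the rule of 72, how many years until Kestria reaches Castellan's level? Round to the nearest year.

85 years

The growth-rate gap is 5% − 2% = 3 percentage points.
So the ratio between them halves every 72/3 ≈ 24.00 years.
An 11.6× gap takes log₂(11.6) ≈ 3.54 halvings to close: 3.54 × 24.00 ≈ 85 years.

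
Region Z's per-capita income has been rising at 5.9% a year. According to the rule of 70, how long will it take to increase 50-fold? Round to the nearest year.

At 5.9% it doubles every 70/5.9 ≈ 11.86 years.
50× is log₂ 50 ≈ 5.64 doublings, so ≈ 5.64 × 11.86 = 67 years.

67 years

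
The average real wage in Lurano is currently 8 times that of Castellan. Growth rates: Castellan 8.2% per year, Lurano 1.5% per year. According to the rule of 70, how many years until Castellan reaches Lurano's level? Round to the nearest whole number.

≈ 31 years

The growth-rate gap is 8.2% − 1.5% = 6.7 percentage points.
So the ratio between them halves every 70/6.7 ≈ 10.45 years.
An 8 times gap closes after 3 halvings: 3 × 10.45 ≈ 31 years.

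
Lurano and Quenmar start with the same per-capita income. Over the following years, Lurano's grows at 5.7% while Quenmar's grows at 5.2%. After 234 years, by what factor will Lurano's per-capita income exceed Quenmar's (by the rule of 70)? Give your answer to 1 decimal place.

Lurano pulls ahead at 0.5 pp per year, so the ratio doubles every 70/0.5 ≈ 140.00 years.
In 234 years that's 1.67 doublings: 2^1.67 ≈ 3.2.

approximately 3.2 times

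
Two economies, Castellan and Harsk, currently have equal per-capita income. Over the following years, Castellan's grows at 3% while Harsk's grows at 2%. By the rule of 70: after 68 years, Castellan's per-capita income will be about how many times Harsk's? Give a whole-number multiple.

Castellan pulls ahead at 1 pp per year, so the ratio doubles every 70/1 ≈ 70.00 years.
In 68 years that's 0.97 doublings: 2^0.97 ≈ 2.

roughly 2 times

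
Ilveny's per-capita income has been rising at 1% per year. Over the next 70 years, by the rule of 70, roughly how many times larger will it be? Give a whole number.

roughly 2 times

At 1% one doubling takes ≈ 70.00 years; 70 years is 1 of them, so ×2.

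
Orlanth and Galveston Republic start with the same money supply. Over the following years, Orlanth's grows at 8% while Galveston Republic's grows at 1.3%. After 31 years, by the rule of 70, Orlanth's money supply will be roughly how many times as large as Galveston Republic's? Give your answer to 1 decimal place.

Rate gap = 8% − 1.3% = 6.7 points.
The ratio doubles every 70/6.7 ≈ 10.45 years.
31/10.45 ≈ 2.97 doublings → ratio ≈ 2^2.97 ≈ 7.8.

around 7.8 times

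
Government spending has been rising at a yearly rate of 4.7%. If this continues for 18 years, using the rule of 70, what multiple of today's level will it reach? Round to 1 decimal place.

Doubles every ≈ 14.89 years (70/4.7).
18 years is 1.21 doublings; 2^1.21 ≈ 2.3×.

around 2.3 times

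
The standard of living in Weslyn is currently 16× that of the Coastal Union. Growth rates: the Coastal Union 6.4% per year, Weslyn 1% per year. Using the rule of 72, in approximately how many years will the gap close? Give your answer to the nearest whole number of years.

around 53 years

What matters is the difference: 5.4 pp.
Rule of 72 on the gap: the ratio halves every 72/5.4 ≈ 13.33 years.
A 16× gap closes after 4 halvings: 4 × 13.33 ≈ 53 years.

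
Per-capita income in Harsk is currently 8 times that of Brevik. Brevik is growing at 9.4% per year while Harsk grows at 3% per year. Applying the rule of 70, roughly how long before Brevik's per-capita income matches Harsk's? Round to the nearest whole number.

What matters is the difference: 6.4 pp.
Rule of 70 on the gap: the ratio halves every 70/6.4 ≈ 10.94 years.
An 8 times gap closes after 3 halvings: 3 × 10.94 ≈ 33 years.

≈ 33 years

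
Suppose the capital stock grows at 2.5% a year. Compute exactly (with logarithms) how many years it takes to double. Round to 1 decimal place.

t = ln(2) / ln(1 + 0.025) = 0.6931 / 0.024693 ≈ 28.07.

28.1 years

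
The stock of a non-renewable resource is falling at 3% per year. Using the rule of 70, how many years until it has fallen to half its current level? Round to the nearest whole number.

Halving time ≈ 70 / 3 = 23.33 → 23 years.

23 years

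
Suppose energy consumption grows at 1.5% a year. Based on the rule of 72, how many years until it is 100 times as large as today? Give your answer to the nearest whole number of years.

about 319 years

Doubling time ≈ 72/1.5 = 48.00 years.
100× is log₂ 100 ≈ 6.64 doublings, so ≈ 6.64 × 48.00 = 319 years.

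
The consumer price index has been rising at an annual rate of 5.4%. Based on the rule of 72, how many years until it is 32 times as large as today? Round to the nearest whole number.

67 years

One doubling takes 72/5.4 = 13.33 years.
Getting to 32× needs 5 doublings: 5 × 13.33 ≈ 67 years.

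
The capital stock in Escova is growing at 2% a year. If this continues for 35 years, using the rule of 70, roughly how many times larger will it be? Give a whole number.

≈ 2 times

70/2 ≈ 35.00 years per doubling.
35 years fits 1 doubling: 2^1 = 2.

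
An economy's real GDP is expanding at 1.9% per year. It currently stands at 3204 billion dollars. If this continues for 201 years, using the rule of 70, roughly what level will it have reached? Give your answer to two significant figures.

≈ 140000 billion dollars

It doubles every 70/1.9 ≈ 36.84 years, so 201 years is 5.46 doublings.
2^5.46 ≈ 44.02; 3204 × 44.02 ≈ 140000 billion dollars.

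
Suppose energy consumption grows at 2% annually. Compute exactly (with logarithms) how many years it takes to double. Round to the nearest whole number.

35 years

t = ln(2) / ln(1 + 0.02) = 0.6931 / 0.019803 ≈ 35.00.
≈ 35 years.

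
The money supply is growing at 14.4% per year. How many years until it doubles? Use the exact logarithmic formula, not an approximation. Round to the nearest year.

5 years

t = ln(2) / ln(1 + 0.144) = 0.6931 / 0.134531 ≈ 5.15.
≈ 5 years.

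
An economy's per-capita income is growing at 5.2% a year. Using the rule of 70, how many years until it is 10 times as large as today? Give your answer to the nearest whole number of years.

around 45 years

One doubling takes 70/5.2 = 13.46 years.
10× is log₂ 10 ≈ 3.32 doublings, so ≈ 3.32 × 13.46 = 45 years.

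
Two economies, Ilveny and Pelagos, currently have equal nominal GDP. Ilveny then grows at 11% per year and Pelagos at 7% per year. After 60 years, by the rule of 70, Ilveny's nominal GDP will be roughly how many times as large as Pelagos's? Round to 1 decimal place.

Ilveny pulls ahead at 4 pp per year, so the ratio doubles every 70/4 ≈ 17.50 years.
In 60 years that's 3.43 doublings: 2^3.43 ≈ 10.8.

about 10.8 times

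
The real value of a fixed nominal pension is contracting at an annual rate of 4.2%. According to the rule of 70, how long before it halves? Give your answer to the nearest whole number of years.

roughly 17 years

The rule works in reverse for decay: 70/4.2 ≈ 16.67 years to halve.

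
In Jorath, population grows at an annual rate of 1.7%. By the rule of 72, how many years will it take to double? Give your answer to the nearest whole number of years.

Doubling time ≈ 72 / 1.7 = 42.35 years.

about 42 years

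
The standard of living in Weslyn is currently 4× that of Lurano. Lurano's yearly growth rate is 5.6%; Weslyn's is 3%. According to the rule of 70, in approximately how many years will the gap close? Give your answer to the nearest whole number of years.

Lurano gains on Weslyn at 5.6% − 3% = 2.6 points a year.
At that relative rate the gap halves every 70/2.6 ≈ 26.92 years.
A 4× gap closes after 2 halvings: 2 × 26.92 ≈ 54 years.

around 54 years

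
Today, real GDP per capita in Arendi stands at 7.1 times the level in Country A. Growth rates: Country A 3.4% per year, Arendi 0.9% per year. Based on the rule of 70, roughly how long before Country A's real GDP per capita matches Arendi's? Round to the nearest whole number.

Country A gains on Arendi at 3.4% − 0.9% = 2.5 points a year.
At that relative rate the gap halves every 70/2.5 ≈ 28.00 years.
A 7.1 times gap takes log₂(7.1) ≈ 2.83 halvings to close: 2.83 × 28.00 ≈ 79 years.

≈ 79 years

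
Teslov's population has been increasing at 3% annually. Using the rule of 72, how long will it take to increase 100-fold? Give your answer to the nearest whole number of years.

about 159 years

One doubling takes 72/3 = 24.00 years.
100× is log₂ 100 ≈ 6.64 doublings, so ≈ 6.64 × 24.00 = 159 years.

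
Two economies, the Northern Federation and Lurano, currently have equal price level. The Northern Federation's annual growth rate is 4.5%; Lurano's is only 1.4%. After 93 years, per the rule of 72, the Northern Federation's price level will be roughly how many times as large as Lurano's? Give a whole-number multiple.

approximately 16 times

Rate gap = 4.5% − 1.4% = 3.1 points.
The ratio doubles every 72/3.1 ≈ 23.23 years.
93/23.23 ≈ 4.00 doublings → ratio ≈ 2^4.00 ≈ 16.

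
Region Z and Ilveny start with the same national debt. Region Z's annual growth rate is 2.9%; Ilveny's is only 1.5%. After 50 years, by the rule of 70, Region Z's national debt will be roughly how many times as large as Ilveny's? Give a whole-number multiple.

about 2 times

Only the 1.4-point difference matters.
70/1.4 ≈ 50.00 years per doubling of the ratio; 50 years gives 1.00 doublings, so ≈ 2×.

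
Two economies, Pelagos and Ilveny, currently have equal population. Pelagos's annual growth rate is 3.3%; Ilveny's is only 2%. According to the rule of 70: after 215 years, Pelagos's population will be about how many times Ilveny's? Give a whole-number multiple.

≈ 16 times

Pelagos pulls ahead at 1.3 pp per year, so the ratio doubles every 70/1.3 ≈ 53.85 years.
In 215 years that's 3.99 doublings: 2^3.99 ≈ 16.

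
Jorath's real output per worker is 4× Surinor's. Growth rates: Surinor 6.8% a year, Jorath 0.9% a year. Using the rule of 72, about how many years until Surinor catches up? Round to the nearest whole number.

≈ 24 years

Surinor gains on Jorath at 6.8% − 0.9% = 5.9 points a year.
At that relative rate the gap halves every 72/5.9 ≈ 12.20 years.
A 4× gap closes after 2 halvings: 2 × 12.20 ≈ 24 years.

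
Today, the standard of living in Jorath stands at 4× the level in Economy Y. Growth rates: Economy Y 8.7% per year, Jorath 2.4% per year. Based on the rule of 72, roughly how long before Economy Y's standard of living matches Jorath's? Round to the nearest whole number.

What matters is the difference: 6.3 pp.
Rule of 72 on the gap: the ratio halves every 72/6.3 ≈ 11.43 years.
A 4× gap closes after 2 halvings: 2 × 11.43 ≈ 23 years.

about 23 years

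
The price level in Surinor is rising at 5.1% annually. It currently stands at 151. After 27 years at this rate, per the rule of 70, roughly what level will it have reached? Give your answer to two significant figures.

≈ 590

Doubling time ≈ 70/5.1 = 13.73 years.
27 years is 27/13.73 ≈ 1.97 doublings, a factor of 2^1.97 ≈ 3.92.
151 × 3.92 ≈ 590.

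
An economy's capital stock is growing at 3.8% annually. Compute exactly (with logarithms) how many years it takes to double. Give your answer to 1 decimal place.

18.6 years

t = ln(2) / ln(1 + 0.038) = 0.6931 / 0.037296 ≈ 18.58.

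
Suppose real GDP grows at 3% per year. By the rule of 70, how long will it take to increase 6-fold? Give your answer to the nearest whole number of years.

60 years

Doubling time ≈ 70/3 = 23.33 years.
6× is log₂ 6 ≈ 2.58 doublings, so ≈ 2.58 × 23.33 = 60 years.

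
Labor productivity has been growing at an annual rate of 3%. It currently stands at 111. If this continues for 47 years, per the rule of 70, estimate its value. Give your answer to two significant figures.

It doubles every 70/3 ≈ 23.33 years, so 47 years is 2.01 doublings.
2^2.01 ≈ 4.03; 111 × 4.03 ≈ 450.

about 450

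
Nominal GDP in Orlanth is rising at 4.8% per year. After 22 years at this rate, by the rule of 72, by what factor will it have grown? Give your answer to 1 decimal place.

Doubling time ≈ 72/4.8 = 15.00 years.
22 years / 15.00 ≈ 1.47 doublings → factor 2^1.47 ≈ 2.8.

approximately 2.8 times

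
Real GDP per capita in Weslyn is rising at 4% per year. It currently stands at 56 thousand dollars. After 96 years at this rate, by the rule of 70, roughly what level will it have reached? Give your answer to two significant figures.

approximately 2500 thousand dollars

Doubling time ≈ 70/4 = 17.50 years.
96 years is 96/17.50 ≈ 5.49 doublings, a factor of 2^5.49 ≈ 44.94.
56 × 44.94 ≈ 2500 thousand dollars.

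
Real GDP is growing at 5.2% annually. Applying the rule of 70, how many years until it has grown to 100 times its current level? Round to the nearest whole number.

roughly 89 years

Doubling time ≈ 70/5.2 = 13.46 years.
Reaching 100× takes log₂(100) ≈ 6.64 doublings.
6.64 × 13.46 ≈ 89 years.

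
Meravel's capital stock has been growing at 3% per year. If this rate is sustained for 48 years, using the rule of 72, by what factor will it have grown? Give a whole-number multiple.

≈ 4 times

72/3 ≈ 24.00 years per doubling.
48 years fits 2 doublings: 2^2 = 4.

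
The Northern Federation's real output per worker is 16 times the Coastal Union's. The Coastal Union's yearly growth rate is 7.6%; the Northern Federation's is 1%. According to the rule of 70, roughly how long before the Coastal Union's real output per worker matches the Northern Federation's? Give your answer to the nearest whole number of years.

The growth-rate gap is 7.6% − 1% = 6.6 percentage points.
So the ratio between them halves every 70/6.6 ≈ 10.61 years.
A 16 times gap closes after 4 halvings: 4 × 10.61 ≈ 42 years.

42 years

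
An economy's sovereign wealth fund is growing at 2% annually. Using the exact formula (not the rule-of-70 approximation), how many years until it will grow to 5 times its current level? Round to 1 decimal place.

t = ln(5) / ln(1 + 0.02) = 1.6094 / 0.019803 ≈ 81.27.

81.3 years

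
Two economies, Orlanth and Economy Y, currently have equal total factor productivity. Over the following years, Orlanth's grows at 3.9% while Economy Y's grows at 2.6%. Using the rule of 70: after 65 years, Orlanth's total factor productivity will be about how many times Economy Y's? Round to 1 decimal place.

Rate gap = 3.9% − 2.6% = 1.3 points.
The ratio doubles every 70/1.3 ≈ 53.85 years.
65/53.85 ≈ 1.21 doublings → ratio ≈ 2^1.21 ≈ 2.3.

roughly 2.3 times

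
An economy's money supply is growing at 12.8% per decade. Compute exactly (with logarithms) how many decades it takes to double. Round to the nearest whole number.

t = ln(2) / ln(1 + 0.128) = 0.6931 / 0.120446 ≈ 5.75.
≈ 6 decades.

6 decades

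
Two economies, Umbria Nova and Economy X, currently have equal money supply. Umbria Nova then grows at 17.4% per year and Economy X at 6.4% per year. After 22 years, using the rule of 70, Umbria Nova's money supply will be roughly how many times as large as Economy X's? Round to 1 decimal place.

approximately 11.0 times

Rate gap = 17.4% − 6.4% = 11 points.
The ratio doubles every 70/11 ≈ 6.36 years.
22/6.36 ≈ 3.46 doublings → ratio ≈ 2^3.46 ≈ 11.0.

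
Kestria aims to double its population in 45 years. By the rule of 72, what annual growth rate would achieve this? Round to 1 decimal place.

roughly 1.6%

72 / 45 ≈ 1.60, so about 1.6% annually.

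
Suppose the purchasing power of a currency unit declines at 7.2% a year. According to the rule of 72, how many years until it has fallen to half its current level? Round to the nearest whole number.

10 years

Falling at 7.2%, it halves about every 72/7.2 = 10.00 years.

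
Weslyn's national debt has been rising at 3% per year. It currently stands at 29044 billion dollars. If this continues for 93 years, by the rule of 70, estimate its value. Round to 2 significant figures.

It doubles every 70/3 ≈ 23.33 years, so 93 years is 3.99 doublings.
2^3.99 ≈ 15.89; 29044 × 15.89 ≈ 460000 billion dollars.

around 460000 billion dollars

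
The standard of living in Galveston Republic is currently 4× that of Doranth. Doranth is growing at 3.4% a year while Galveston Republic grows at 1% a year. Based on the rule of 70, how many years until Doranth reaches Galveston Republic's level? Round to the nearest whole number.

What matters is the difference: 2.4 pp.
Rule of 70 on the gap: the ratio halves every 70/2.4 ≈ 29.17 years.
A 4× gap closes after 2 halvings: 2 × 29.17 ≈ 58 years.

around 58 years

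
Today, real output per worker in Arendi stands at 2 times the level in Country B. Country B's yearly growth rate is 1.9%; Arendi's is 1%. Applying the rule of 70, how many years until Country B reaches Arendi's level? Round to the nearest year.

Country B gains on Arendi at 1.9% − 1% = 0.9 points a year.
At that relative rate the gap halves every 70/0.9 ≈ 77.78 years.
A 2 times gap closes after 1 halving: 1 × 77.78 ≈ 78 years.

about 78 years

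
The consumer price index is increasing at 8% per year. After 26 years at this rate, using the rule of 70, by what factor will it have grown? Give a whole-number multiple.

8 times

At 8% one doubling takes ≈ 8.75 years; 26 years is 3 of them, so ×8.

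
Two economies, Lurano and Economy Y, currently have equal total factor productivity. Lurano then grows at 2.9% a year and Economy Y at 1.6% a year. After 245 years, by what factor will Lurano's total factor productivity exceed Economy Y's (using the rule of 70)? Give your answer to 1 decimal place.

Rate gap = 2.9% − 1.6% = 1.3 points.
The ratio doubles every 70/1.3 ≈ 53.85 years.
245/53.85 ≈ 4.55 doublings → ratio ≈ 2^4.55 ≈ 23.4.

23.4 times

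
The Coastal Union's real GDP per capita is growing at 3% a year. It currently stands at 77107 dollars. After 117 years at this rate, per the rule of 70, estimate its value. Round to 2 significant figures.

≈ 2500000 dollars

It doubles every 70/3 ≈ 23.33 years, so 117 years is 5.02 doublings.
2^5.02 ≈ 32.45; 77107 × 32.45 ≈ 2500000 dollars.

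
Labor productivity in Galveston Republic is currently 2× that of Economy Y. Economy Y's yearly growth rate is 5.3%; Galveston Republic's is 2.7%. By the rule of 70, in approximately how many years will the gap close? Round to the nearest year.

around 27 years

The growth-rate gap is 5.3% − 2.7% = 2.6 percentage points.
So the ratio between them halves every 70/2.6 ≈ 26.92 years.
A 2× gap closes after 1 halving: 1 × 26.92 ≈ 27 years.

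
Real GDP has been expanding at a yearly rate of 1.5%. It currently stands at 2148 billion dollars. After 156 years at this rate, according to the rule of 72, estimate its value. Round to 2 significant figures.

roughly 20000 billion dollars

Doubling time ≈ 72/1.5 = 48.00 years.
156 years is 156/48.00 ≈ 3.25 doublings, a factor of 2^3.25 ≈ 9.51.
2148 × 9.51 ≈ 20000 billion dollars.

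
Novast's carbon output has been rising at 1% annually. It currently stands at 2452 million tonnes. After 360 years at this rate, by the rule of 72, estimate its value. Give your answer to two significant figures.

around 78000 million tonnes

It doubles every 72/1 ≈ 72.00 years, so 360 years is 5.00 doublings.
2^5.00 ≈ 32.00; 2452 × 32.00 ≈ 78000 million tonnes.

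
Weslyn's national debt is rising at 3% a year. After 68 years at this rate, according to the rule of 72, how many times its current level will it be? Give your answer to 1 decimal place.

Doubling time ≈ 72/3 = 24.00 years.
68 years / 24.00 ≈ 2.83 doublings → factor 2^2.83 ≈ 7.1.

about 7.1 times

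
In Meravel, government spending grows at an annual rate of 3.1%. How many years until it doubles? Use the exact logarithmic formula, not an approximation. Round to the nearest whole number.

t = ln(2) / ln(1 + 0.031) = 0.6931 / 0.030529 ≈ 22.70.
≈ 23 years.

23 years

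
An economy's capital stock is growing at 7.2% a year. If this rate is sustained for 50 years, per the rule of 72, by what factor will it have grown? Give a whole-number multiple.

about 32 times

Doubling time ≈ 72/7.2 = 10.00 years.
50/10.00 ≈ 5 doublings, so about 2^5 = 32×.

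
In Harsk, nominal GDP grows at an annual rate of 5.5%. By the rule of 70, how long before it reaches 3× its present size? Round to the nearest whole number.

Doubling time ≈ 70/5.5 = 12.73 years.
Reaching 3× takes log₂(3) ≈ 1.58 doublings.
1.58 × 12.73 ≈ 20 years.

approximately 20 years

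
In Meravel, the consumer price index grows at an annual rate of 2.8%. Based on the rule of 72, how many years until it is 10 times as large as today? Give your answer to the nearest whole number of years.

around 85 years

One doubling takes 72/2.8 = 25.71 years.
10× is log₂ 10 ≈ 3.32 doublings, so ≈ 3.32 × 25.71 = 85 years.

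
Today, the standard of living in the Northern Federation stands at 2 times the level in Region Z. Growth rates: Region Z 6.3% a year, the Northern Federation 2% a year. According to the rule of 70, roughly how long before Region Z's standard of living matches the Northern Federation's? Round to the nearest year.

16 years

What matters is the difference: 4.3 pp.
Rule of 70 on the gap: the ratio halves every 70/4.3 ≈ 16.28 years.
A 2 times gap closes after 1 halving: 1 × 16.28 ≈ 16 years.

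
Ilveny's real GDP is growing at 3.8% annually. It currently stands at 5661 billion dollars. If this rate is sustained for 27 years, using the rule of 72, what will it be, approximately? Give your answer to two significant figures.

approximately 15000 billion dollars

It doubles every 72/3.8 ≈ 18.95 years, so 27 years is 1.42 doublings.
2^1.42 ≈ 2.68; 5661 × 2.68 ≈ 15000 billion dollars.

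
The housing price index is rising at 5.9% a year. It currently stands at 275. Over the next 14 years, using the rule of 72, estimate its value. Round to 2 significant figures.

about 610

It doubles every 72/5.9 ≈ 12.20 years, so 14 years is 1.15 doublings.
2^1.15 ≈ 2.22; 275 × 2.22 ≈ 610.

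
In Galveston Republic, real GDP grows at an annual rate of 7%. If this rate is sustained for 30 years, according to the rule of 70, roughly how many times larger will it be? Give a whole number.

around 8 times

Doubling time ≈ 70/7 = 10.00 years.
30/10.00 ≈ 3 doublings, so about 2^3 = 8×.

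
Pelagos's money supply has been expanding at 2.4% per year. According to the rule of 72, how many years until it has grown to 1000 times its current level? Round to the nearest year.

roughly 299 years

Doubling time ≈ 72/2.4 = 30.00 years.
Reaching 1000× takes log₂(1000) ≈ 9.97 doublings.
9.97 × 30.00 ≈ 299 years.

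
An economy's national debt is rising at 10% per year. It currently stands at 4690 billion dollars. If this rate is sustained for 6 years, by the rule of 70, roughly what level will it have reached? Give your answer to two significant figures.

roughly 8500 billion dollars

Doubling time ≈ 70/10 = 7.00 years.
6 years is 6/7.00 ≈ 0.86 doublings, a factor of 2^0.86 ≈ 1.82.
4690 × 1.82 ≈ 8500 billion dollars.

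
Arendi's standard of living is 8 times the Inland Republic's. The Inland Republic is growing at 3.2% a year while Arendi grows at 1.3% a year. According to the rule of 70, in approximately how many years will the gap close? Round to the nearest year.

≈ 111 years

What matters is the difference: 1.9 pp.
Rule of 70 on the gap: the ratio halves every 70/1.9 ≈ 36.84 years.
An 8 times gap closes after 3 halvings: 3 × 36.84 ≈ 111 years.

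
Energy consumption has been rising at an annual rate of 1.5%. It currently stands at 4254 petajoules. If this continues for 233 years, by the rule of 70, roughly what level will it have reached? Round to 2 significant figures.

approximately 140000 petajoules

It doubles every 70/1.5 ≈ 46.67 years, so 233 years is 4.99 doublings.
2^4.99 ≈ 31.78; 4254 × 31.78 ≈ 140000 petajoules.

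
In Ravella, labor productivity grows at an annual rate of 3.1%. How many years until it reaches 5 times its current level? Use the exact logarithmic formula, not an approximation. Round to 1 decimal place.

t = ln(5) / ln(1 + 0.031) = 1.6094 / 0.030529 ≈ 52.72.

52.7 years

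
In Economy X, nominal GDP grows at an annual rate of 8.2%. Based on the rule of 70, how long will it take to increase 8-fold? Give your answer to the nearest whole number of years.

Doubling time ≈ 70/8.2 = 8.54 years.
8× is 3 doublings, so 3 × 8.54 ≈ 26 years.

approximately 26 years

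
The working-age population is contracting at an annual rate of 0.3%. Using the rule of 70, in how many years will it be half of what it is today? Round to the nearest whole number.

Falling at 0.3%, it halves about every 70/0.3 = 233.33 years.

approximately 233 years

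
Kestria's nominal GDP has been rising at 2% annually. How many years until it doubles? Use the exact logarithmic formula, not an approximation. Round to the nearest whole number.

35 years

t = ln(2) / ln(1 + 0.02) = 0.6931 / 0.019803 ≈ 35.00.
≈ 35 years.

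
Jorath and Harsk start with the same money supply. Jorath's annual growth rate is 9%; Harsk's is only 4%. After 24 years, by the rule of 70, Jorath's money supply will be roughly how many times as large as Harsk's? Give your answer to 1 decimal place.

3.3 times

Only the 5-point difference matters.
70/5 ≈ 14.00 years per doubling of the ratio; 24 years gives 1.71 doublings, so ≈ 3.3×.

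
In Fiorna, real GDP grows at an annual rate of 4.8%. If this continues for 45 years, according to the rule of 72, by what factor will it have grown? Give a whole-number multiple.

around 8 times

At 4.8% one doubling takes ≈ 15.00 years; 45 years is 3 of them, so ×8.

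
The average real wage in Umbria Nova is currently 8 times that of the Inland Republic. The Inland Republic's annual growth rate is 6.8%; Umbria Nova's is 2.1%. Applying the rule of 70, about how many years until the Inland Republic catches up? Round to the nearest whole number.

The growth-rate gap is 6.8% − 2.1% = 4.7 percentage points.
So the ratio between them halves every 70/4.7 ≈ 14.89 years.
An 8 times gap closes after 3 halvings: 3 × 14.89 ≈ 45 years.

around 45 years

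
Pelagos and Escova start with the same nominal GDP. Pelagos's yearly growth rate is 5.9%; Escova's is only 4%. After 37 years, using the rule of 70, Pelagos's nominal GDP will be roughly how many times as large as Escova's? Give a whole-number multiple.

2 times

Only the 1.9-point difference matters.
70/1.9 ≈ 36.84 years per doubling of the ratio; 37 years gives 1.00 doublings, so ≈ 2×.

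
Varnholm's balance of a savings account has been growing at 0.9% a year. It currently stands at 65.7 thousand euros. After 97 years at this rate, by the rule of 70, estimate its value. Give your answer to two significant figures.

roughly 160 thousand euros

Doubling time ≈ 70/0.9 = 77.78 years.
97 years is 97/77.78 ≈ 1.25 doublings, a factor of 2^1.25 ≈ 2.38.
65.7 × 2.38 ≈ 160 thousand euros.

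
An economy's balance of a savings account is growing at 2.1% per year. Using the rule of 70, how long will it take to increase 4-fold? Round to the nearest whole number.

Doubling time ≈ 70/2.1 = 33.33 years.
4× is 2 doublings, so 2 × 33.33 ≈ 67 years.

about 67 years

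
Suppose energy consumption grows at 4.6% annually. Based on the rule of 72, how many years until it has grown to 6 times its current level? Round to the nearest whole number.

roughly 40 years

At 4.6% it doubles every 72/4.6 ≈ 15.65 years.
6× is log₂ 6 ≈ 2.58 doublings, so ≈ 2.58 × 15.65 = 40 years.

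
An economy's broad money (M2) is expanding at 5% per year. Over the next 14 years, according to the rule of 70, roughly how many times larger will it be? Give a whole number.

Doubling time ≈ 70/5 = 14.00 years.
14/14.00 ≈ 1 doubling, so about 2^1 = 2×.

approximately 2 times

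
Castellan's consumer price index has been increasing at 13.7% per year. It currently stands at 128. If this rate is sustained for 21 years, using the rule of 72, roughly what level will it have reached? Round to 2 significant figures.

about 2000

Doubling time ≈ 72/13.7 = 5.26 years.
21 years is 21/5.26 ≈ 3.99 doublings, a factor of 2^3.99 ≈ 15.89.
128 × 15.89 ≈ 2000.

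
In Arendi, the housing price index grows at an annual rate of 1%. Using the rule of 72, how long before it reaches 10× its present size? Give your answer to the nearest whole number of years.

around 239 years

Doubling time ≈ 72/1 = 72.00 years.
Reaching 10× takes log₂(10) ≈ 3.32 doublings.
3.32 × 72.00 ≈ 239 years.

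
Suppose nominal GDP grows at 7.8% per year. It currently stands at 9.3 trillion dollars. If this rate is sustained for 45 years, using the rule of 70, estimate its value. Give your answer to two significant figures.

It doubles every 70/7.8 ≈ 8.97 years, so 45 years is 5.02 doublings.
2^5.02 ≈ 32.45; 9.3 × 32.45 ≈ 300 trillion dollars.

approximately 300 trillion dollars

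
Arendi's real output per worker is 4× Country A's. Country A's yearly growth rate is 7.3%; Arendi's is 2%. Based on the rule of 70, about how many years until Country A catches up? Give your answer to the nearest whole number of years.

What matters is the difference: 5.3 pp.
Rule of 70 on the gap: the ratio halves every 70/5.3 ≈ 13.21 years.
A 4× gap closes after 2 halvings: 2 × 13.21 ≈ 26 years.

roughly 26 years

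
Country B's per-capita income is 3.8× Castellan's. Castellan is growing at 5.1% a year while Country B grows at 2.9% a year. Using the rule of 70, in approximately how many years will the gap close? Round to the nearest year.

61 years

The growth-rate gap is 5.1% − 2.9% = 2.2 percentage points.
So the ratio between them halves every 70/2.2 ≈ 31.82 years.
A 3.8× gap takes log₂(3.8) ≈ 1.93 halvings to close: 1.93 × 31.82 ≈ 61 years.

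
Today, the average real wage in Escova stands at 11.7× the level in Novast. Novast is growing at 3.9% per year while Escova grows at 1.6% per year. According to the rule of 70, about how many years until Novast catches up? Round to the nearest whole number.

around 108 years

What matters is the difference: 2.3 pp.
Rule of 70 on the gap: the ratio halves every 70/2.3 ≈ 30.43 years.
An 11.7× gap takes log₂(11.7) ≈ 3.55 halvings to close: 3.55 × 30.43 ≈ 108 years.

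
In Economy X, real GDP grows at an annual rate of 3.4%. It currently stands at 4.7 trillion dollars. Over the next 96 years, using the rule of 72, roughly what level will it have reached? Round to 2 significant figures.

Doubling time ≈ 72/3.4 = 21.18 years.
96 years is 96/21.18 ≈ 4.53 doublings, a factor of 2^4.53 ≈ 23.10.
4.7 × 23.10 ≈ 110 trillion dollars.

≈ 110 trillion dollars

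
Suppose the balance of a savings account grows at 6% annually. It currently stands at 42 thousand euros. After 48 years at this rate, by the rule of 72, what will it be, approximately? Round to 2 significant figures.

Doubling time ≈ 72/6 = 12.00 years.
48 years is 48/12.00 ≈ 4.00 doublings, a factor of 2^4.00 ≈ 16.00.
42 × 16.00 ≈ 670 thousand euros.

about 670 thousand euros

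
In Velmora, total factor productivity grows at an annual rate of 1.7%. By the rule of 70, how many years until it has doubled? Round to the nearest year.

41 years

Doubling time ≈ 70 / 1.7 = 41.18 years.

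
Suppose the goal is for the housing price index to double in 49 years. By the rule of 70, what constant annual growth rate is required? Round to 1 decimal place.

around 1.4%

70 / 49 ≈ 1.43, so about 1.4% a year.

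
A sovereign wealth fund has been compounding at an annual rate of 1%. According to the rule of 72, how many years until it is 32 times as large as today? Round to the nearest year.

about 360 years

Doubling time ≈ 72/1 = 72.00 years.
32 = 2^5, so 5 doublings → 360 years.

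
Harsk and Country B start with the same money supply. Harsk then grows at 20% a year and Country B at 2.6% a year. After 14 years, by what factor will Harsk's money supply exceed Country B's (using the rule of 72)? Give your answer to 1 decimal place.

roughly 10.4 times

Rate gap = 20% − 2.6% = 17.4 points.
The ratio doubles every 72/17.4 ≈ 4.14 years.
14/4.14 ≈ 3.38 doublings → ratio ≈ 2^3.38 ≈ 10.4.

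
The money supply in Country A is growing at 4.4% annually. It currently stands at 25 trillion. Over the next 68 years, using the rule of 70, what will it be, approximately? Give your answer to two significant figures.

480 trillion

It doubles every 70/4.4 ≈ 15.91 years, so 68 years is 4.27 doublings.
2^4.27 ≈ 19.29; 25 × 19.29 ≈ 480 trillion.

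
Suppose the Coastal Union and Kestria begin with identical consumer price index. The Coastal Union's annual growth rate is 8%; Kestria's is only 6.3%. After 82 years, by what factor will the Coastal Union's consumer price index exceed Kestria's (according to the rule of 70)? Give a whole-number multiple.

Only the 1.7-point difference matters.
70/1.7 ≈ 41.18 years per doubling of the ratio; 82 years gives 1.99 doublings, so ≈ 4×.

roughly 4 times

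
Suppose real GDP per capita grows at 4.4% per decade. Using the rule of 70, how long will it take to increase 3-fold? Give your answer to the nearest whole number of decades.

approximately 25 decades

Doubling time ≈ 70/4.4 = 15.91 decades.
3× is log₂ 3 ≈ 1.58 doublings, so ≈ 1.58 × 15.91 = 25 decades.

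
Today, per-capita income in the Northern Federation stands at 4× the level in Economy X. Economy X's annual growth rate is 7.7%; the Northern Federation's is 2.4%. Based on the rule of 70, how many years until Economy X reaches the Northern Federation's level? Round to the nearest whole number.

26 years

What matters is the difference: 5.3 pp.
Rule of 70 on the gap: the ratio halves every 70/5.3 ≈ 13.21 years.
A 4× gap closes after 2 halvings: 2 × 13.21 ≈ 26 years.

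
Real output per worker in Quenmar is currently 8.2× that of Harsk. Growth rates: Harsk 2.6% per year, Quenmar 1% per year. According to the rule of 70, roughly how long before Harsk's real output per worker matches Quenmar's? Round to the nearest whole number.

What matters is the difference: 1.6 pp.
Rule of 70 on the gap: the ratio halves every 70/1.6 ≈ 43.75 years.
An 8.2× gap takes log₂(8.2) ≈ 3.04 halvings to close: 3.04 × 43.75 ≈ 133 years.

roughly 133 years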